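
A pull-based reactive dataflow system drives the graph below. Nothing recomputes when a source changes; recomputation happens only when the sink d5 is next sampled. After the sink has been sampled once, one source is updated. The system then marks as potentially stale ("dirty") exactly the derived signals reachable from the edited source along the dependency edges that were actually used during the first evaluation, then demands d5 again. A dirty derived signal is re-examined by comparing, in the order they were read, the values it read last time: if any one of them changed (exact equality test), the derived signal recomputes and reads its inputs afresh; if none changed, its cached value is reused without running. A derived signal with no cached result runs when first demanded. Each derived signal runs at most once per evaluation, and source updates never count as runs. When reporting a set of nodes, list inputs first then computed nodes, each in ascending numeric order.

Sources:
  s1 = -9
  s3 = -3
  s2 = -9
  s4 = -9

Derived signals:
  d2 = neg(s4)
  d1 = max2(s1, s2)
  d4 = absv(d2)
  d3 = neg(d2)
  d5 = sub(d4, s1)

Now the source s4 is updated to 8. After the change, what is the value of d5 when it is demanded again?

New value of d5: 17.

First evaluation (everything demanded from the output):
  d2 = neg(-9) = 9
  d4 = absv(9) = 9
  d5 = sub(9, -9) = 18

Propagation after the edit:
  d2: runs — s4 -9->8; result -8.
  d4: runs — d2 9->-8; result 8.
  d5: runs — d4 9->8; result 17.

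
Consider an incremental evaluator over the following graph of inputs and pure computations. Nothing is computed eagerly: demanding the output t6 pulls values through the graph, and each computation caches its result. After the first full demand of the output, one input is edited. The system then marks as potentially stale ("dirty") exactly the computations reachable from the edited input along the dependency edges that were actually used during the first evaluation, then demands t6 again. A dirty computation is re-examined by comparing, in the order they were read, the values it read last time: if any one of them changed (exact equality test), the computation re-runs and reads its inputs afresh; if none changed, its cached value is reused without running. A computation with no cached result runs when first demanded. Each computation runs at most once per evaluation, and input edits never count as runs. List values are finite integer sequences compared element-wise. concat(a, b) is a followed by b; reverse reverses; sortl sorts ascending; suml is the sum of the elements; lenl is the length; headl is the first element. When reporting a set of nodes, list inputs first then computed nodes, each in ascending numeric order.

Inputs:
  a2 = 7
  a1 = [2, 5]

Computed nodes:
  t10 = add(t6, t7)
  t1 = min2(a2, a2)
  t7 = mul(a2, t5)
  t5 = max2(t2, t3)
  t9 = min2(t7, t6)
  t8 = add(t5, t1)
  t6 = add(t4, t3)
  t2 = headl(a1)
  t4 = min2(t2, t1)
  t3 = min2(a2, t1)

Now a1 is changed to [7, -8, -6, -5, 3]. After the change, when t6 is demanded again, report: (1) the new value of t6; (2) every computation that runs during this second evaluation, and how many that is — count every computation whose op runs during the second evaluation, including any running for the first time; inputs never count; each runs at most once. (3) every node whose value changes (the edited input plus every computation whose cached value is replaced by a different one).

t6 now evaluates to 14.
Run set: t2, t4, t6 (3 run).
Changed values: a1, t2, t4, t6.

Initial pass — values computed on the first demand:
  t1 = min2(7, 7) = 7
  t2 = headl([2, 5]) = 2
  t3 = min2(7, 7) = 7
  t4 = min2(2, 7) = 2
  t6 = add(2, 7) = 9

Second demand — change propagation:
  t2: re-runs because a1 [2, 5]->[7, -8, -6, -5, 3]; new result 7.
  t4: re-runs because t2 2->7; new result 7.
  t6: re-runs because t4 2->7; new result 14.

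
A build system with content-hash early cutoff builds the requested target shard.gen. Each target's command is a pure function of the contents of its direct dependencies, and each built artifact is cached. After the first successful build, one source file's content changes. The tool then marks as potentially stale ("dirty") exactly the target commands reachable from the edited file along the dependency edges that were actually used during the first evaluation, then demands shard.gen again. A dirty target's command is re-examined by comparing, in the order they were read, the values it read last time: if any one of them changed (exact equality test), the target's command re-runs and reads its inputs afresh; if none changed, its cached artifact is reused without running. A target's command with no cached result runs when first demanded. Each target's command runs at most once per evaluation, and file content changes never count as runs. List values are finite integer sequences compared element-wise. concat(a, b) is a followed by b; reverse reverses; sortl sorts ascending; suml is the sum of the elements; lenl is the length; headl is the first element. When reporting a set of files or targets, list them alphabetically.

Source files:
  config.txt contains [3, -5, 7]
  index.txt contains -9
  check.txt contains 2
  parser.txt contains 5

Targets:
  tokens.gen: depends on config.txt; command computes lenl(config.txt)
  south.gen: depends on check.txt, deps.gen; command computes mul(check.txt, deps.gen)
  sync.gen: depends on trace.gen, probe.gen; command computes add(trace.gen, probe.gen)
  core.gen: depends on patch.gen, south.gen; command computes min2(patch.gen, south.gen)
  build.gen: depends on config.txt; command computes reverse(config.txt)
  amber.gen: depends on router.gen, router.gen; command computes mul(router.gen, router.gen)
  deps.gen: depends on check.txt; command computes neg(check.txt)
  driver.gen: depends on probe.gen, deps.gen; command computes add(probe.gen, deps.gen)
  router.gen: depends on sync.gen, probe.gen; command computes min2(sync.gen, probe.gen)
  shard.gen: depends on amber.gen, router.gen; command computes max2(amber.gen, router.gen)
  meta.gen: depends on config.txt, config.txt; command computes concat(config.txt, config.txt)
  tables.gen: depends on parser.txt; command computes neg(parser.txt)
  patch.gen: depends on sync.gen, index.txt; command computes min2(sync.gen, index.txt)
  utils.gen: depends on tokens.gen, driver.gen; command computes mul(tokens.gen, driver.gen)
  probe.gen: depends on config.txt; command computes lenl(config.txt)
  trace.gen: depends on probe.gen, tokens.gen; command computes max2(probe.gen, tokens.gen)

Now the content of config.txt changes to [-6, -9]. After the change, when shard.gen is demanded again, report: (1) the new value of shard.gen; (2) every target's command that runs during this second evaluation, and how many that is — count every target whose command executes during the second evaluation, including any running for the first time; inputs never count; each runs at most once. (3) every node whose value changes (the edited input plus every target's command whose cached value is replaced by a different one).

New value of shard.gen: 4.
Target commands that run: amber.gen, probe.gen, router.gen, shard.gen, sync.gen, tokens.gen, trace.gen — 7 in total.
Values that change: amber.gen, config.txt, probe.gen, router.gen, shard.gen, sync.gen, tokens.gen, trace.gen.

First evaluation (everything demanded from the output):
  probe.gen = lenl([3, -5, 7]) = 3
  tokens.gen = lenl([3, -5, 7]) = 3
  trace.gen = max2(3, 3) = 3
  sync.gen = add(3, 3) = 6
  router.gen = min2(6, 3) = 3
  amber.gen = mul(3, 3) = 9
  shard.gen = max2(9, 3) = 9

Propagation after the edit:
  probe.gen: runs — config.txt [3, -5, 7]->[-6, -9]; result 2.
  tokens.gen: runs — config.txt [3, -5, 7]->[-6, -9]; result 2.
  trace.gen: runs — probe.gen 3->2; tokens.gen 3->2; result 2.
  sync.gen: runs — trace.gen 3->2; probe.gen 3->2; result 4.
  router.gen: runs — sync.gen 6->4; probe.gen 3->2; result 2.
  amber.gen: runs — router.gen 3->2; router.gen 3->2; result 4.
  shard.gen: runs — amber.gen 9->4; router.gen 3->2; result 4.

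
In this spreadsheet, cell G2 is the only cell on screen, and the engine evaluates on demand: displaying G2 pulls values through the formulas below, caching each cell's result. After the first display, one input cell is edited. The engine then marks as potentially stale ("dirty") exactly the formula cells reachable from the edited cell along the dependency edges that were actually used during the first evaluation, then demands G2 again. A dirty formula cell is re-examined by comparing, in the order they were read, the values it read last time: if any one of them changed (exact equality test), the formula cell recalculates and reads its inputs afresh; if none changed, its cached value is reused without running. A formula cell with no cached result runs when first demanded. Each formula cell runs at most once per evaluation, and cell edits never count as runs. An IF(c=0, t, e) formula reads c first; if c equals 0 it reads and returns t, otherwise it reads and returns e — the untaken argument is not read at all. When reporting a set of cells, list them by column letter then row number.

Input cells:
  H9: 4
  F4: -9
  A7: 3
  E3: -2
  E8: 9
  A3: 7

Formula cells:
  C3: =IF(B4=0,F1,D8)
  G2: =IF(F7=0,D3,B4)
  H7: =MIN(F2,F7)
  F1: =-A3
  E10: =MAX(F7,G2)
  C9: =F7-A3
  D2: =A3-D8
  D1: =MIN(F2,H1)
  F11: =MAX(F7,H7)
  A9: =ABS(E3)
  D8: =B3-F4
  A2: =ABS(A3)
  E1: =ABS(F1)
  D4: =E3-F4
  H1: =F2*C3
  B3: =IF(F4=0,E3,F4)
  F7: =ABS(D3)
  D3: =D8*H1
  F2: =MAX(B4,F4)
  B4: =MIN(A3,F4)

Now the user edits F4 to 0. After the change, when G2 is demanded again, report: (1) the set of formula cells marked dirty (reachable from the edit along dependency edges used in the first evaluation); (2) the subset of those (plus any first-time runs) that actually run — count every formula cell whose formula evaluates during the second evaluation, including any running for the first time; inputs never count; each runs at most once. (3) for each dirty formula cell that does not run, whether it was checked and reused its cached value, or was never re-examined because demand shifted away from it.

Dirty set: B3, B4, C3, D3, D8, F2, F7, G2, H1.
Run set: B3, B4, C3, D3, D8, F1, F2, H1 (8 run).
Re-examined without running (cache reused): F7, G2.
The important point: the flipped condition pulls in fresh nodes; F1 runs for the first time.

Initial pass — values computed on the first demand:
  B3 = IF(F4=0: F4=-9 -> else branch F4) = -9
  B4 = MIN(7, -9) = -9
  D8 = -9 - -9 = 0
  C3 = IF(B4=0: B4=-9 -> else branch D8) = 0
  F2 = MAX(-9, -9) = -9
  H1 = -9 * 0 = 0
  D3 = 0 * 0 = 0
  F7 = ABS(0) = 0
  G2 = IF(F7=0: F7=0 -> then branch D3) = 0

Second demand — change propagation:
  B3: re-runs because F4 -9->0; F4 -9->0; new result -2.
  B4: re-runs because F4 -9->0; new result 0.
  D8: re-runs because B3 -9->-2; F4 -9->0; new result -2.
  F1: newly demanded (no cache) — executes and yields -7.
  C3: re-runs because B4 -9->0; D8 0->-2; new result -7.
  F2: re-runs because B4 -9->0; F4 -9->0; new result 0.
  H1: re-runs because F2 -9->0; C3 0->-7; new result 0 (unchanged).
  D3: re-runs because D8 0->-2; new result 0 (unchanged).
  F7: re-examined; everything it read last time is the same (D3 unchanged) — cache 0 kept, no run.
  G2: re-examined; everything it read last time is the same (F7 unchanged, D3 unchanged) — cache 0 kept, no run.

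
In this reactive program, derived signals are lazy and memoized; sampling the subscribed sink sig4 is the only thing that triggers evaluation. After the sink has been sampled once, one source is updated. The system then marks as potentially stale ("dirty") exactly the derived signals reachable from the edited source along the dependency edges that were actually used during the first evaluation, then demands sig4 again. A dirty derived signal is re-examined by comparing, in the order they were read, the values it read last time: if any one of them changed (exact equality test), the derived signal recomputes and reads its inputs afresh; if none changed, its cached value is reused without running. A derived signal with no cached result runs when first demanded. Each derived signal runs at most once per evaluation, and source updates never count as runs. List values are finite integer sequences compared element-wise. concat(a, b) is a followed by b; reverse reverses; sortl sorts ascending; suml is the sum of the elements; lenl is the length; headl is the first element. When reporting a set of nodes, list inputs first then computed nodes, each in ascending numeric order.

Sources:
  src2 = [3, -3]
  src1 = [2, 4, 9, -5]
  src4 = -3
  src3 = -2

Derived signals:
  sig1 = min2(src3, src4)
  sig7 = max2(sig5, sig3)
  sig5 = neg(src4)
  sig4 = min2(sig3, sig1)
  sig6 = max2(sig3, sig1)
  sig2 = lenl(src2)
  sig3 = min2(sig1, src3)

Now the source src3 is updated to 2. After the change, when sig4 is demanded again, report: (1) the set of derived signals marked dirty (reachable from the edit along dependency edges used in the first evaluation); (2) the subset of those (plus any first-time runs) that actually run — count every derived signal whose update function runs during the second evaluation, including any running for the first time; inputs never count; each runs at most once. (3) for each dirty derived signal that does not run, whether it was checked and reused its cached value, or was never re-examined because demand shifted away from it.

The edit dirties: sig1, sig3, sig4.
2 derived signals run: sig1, sig3.
Cache hits after checking: sig4.
Note where the cutoff bites: sig4 is checked, finds nothing changed, and keeps its cache.

First demand of the output computes:
  sig1 = min2(-2, -3) = -3
  sig3 = min2(-3, -2) = -3
  sig4 = min2(-3, -3) = -3

After the edit, cleaning proceeds:
  sig1: a read changed (src3 -2->2) — executes, giving -3 — identical to its old value.
  sig3: a read changed (src3 -2->2) — executes, giving -3 — identical to its old value.
  sig4: dirty, but its reads are unchanged (sig3 unchanged, sig1 unchanged); cached -3 stands.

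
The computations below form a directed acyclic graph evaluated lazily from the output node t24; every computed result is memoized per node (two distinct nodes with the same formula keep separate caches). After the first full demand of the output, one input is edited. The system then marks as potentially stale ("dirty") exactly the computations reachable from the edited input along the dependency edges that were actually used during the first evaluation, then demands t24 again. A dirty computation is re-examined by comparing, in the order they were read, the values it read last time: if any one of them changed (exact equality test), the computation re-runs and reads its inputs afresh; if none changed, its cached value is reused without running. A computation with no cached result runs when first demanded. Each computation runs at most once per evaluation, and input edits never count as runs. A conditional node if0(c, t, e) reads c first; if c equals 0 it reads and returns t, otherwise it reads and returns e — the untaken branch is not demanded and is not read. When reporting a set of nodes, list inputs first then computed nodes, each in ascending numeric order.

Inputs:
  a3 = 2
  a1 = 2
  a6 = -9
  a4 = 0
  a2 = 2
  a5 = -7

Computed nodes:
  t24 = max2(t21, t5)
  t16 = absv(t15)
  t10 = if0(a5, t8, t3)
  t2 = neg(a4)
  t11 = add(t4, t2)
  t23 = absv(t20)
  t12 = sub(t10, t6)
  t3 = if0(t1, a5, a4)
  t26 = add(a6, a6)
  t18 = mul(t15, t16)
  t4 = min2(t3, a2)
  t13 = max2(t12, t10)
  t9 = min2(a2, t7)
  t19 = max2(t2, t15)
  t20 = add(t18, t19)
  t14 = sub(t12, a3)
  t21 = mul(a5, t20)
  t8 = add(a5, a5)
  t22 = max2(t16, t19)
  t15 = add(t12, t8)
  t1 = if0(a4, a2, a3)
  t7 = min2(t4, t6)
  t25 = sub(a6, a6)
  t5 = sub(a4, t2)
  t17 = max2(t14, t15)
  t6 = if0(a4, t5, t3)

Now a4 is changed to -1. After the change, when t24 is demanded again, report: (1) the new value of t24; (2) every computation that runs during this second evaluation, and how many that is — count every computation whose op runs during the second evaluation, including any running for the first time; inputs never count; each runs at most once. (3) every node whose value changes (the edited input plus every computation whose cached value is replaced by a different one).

Demanding t24 again yields 1365.
11 computations run: t1, t2, t3, t5, t6, t10, t12, t19, t20, t21, t24.
The nodes whose values change: a4, t2, t3, t5, t6, t10, t19, t20, t21, t24.
Note where the cutoff bites: t15 is checked, finds nothing changed, and keeps its cache.

First demand of the output computes:
  t1 = if0(a4=0 -> then branch a2) = 2
  t2 = neg(0) = 0
  t3 = if0(t1=2 -> else branch a4) = 0
  t5 = sub(0, 0) = 0
  t6 = if0(a4=0 -> then branch t5) = 0
  t8 = add(-7, -7) = -14
  t10 = if0(a5=-7 -> else branch t3) = 0
  t12 = sub(0, 0) = 0
  t15 = add(0, -14) = -14
  t16 = absv(-14) = 14
  t18 = mul(-14, 14) = -196
  t19 = max2(0, -14) = 0
  t20 = add(-196, 0) = -196
  t21 = mul(-7, -196) = 1372
  t24 = max2(1372, 0) = 1372

After the edit, cleaning proceeds:
  t1: a read changed (a4 0->-1) — executes, giving 2 — identical to its old value.
  t2: a read changed (a4 0->-1) — executes, giving 1.
  t3: a read changed (a4 0->-1) — executes, giving -1.
  t5: a read changed (a4 0->-1; t2 0->1) — executes, giving -2.
  t6: a read changed (a4 0->-1; t5 0->-2) — executes, giving -1.
  t10: a read changed (t3 0->-1) — executes, giving -1.
  t12: a read changed (t10 0->-1; t6 0->-1) — executes, giving 0 — identical to its old value.
  t15: dirty, but its reads are unchanged (t12 unchanged, t8 unchanged); cached -14 stands.
  t16: dirty, but its reads are unchanged (t15 unchanged); cached 14 stands.
  t18: dirty, but its reads are unchanged (t15 unchanged, t16 unchanged); cached -196 stands.
  t19: a read changed (t2 0->1) — executes, giving 1.
  t20: a read changed (t19 0->1) — executes, giving -195.
  t21: a read changed (t20 -196->-195) — executes, giving 1365.
  t24: a read changed (t21 1372->1365; t5 0->-2) — executes, giving 1365.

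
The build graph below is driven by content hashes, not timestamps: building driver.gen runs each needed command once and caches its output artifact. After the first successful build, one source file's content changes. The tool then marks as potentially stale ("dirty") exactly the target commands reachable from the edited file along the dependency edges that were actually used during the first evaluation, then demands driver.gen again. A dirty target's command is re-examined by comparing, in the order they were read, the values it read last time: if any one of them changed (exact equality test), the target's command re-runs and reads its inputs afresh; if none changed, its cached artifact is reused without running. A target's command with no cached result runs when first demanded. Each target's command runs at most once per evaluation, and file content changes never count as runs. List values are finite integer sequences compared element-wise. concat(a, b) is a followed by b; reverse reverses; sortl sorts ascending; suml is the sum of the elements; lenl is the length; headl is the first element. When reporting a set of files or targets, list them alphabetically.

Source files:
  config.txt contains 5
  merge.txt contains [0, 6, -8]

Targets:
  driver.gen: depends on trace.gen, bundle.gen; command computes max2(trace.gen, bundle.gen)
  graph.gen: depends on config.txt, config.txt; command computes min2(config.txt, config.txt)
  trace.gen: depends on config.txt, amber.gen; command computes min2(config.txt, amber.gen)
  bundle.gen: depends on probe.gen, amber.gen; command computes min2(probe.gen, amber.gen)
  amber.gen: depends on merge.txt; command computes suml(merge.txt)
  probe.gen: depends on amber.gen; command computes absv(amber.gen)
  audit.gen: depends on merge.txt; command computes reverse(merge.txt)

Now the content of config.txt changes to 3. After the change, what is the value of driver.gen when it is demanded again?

driver.gen now evaluates to -2.
The important point: trace.gen recomputes to an identical value, and the output ends up unchanged.

Initial pass — values computed on the first demand:
  amber.gen = suml([0, 6, -8]) = -2
  probe.gen = absv(-2) = 2
  bundle.gen = min2(2, -2) = -2
  trace.gen = min2(5, -2) = -2
  driver.gen = max2(-2, -2) = -2

Second demand — change propagation:
  trace.gen: re-runs because config.txt 5->3; new result -2 (unchanged).
  driver.gen: re-examined; everything it read last time is the same (trace.gen unchanged, bundle.gen unchanged) — cache -2 kept, no run.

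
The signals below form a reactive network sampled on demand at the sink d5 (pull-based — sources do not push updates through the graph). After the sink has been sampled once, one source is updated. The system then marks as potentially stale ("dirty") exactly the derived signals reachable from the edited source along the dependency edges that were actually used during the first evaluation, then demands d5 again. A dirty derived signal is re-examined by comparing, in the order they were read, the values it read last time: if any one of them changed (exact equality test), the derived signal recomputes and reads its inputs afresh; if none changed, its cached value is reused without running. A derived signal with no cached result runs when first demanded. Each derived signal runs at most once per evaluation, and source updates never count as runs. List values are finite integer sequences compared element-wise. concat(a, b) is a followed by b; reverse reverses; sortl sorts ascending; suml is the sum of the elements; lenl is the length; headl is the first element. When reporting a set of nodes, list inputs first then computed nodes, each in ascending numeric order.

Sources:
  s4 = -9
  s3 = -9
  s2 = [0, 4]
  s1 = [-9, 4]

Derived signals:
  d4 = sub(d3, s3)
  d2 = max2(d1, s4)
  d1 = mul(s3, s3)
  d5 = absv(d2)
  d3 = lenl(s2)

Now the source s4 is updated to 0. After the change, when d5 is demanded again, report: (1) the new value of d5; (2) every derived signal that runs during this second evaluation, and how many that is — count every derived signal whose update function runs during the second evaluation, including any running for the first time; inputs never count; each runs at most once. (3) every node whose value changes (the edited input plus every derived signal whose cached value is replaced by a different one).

d5 now evaluates to 81.
Run set: d2 (1 run).
Changed values: s4.
The important point: d2 recomputes to an identical value, and the output ends up unchanged.

Initial pass — values computed on the first demand:
  d1 = mul(-9, -9) = 81
  d2 = max2(81, -9) = 81
  d5 = absv(81) = 81

Second demand — change propagation:
  d2: re-runs because s4 -9->0; new result 81 (unchanged).
  d5: re-examined; everything it read last time is the same (d2 unchanged) — cache 81 kept, no run.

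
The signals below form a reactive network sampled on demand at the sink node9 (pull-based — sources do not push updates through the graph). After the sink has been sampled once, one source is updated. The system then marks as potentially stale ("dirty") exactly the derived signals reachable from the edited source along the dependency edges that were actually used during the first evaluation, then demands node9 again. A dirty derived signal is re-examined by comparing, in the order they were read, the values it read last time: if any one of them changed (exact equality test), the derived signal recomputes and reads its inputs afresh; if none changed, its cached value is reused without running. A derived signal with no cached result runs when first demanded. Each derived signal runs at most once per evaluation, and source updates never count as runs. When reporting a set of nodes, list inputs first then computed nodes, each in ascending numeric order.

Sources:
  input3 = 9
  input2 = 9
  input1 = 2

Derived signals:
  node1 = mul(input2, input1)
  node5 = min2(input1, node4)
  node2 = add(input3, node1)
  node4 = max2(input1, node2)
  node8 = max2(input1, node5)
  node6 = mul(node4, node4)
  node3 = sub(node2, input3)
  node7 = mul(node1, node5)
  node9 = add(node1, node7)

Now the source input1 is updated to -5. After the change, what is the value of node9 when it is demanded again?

Initial pass — values computed on the first demand:
  node1 = mul(9, 2) = 18
  node2 = add(9, 18) = 27
  node4 = max2(2, 27) = 27
  node5 = min2(2, 27) = 2
  node7 = mul(18, 2) = 36
  node9 = add(18, 36) = 54

Second demand — change propagation:
  node1: re-runs because input1 2->-5; new result -45.
  node2: re-runs because node1 18->-45; new result -36.
  node4: re-runs because input1 2->-5; node2 27->-36; new result -5.
  node5: re-runs because input1 2->-5; node4 27->-5; new result -5.
  node7: re-runs because node1 18->-45; node5 2->-5; new result 225.
  node9: re-runs because node1 18->-45; node7 36->225; new result 180.

node9 now evaluates to 180.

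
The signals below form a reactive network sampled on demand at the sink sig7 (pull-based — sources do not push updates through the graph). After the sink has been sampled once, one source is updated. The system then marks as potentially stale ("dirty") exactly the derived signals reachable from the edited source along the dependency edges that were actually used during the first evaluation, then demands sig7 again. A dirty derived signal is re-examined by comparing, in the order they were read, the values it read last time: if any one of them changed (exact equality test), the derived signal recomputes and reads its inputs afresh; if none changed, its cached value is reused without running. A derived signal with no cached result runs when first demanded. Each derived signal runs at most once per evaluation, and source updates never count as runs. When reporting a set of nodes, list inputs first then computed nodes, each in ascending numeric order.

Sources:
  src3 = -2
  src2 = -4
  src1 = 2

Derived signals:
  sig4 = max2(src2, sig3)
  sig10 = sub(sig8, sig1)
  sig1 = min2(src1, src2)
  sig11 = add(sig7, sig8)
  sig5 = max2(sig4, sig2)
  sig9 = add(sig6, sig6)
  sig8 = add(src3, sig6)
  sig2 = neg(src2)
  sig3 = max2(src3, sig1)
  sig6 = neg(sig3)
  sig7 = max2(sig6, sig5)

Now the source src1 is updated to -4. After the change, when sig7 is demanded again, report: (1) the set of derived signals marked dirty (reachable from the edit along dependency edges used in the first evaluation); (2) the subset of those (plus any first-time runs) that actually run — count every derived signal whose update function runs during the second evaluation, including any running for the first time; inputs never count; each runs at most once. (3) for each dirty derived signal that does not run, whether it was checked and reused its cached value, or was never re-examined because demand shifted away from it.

Dirty set: sig1, sig3, sig4, sig5, sig6, sig7.
Run set: sig1 (1 run).
Re-examined without running (cache reused): sig3, sig4, sig5, sig6, sig7.
The important point: sig1 recomputes to an identical value, and the output ends up unchanged.

Initial pass — values computed on the first demand:
  sig1 = min2(2, -4) = -4
  sig2 = neg(-4) = 4
  sig3 = max2(-2, -4) = -2
  sig4 = max2(-4, -2) = -2
  sig5 = max2(-2, 4) = 4
  sig6 = neg(-2) = 2
  sig7 = max2(2, 4) = 4

Second demand — change propagation:
  sig1: re-runs because src1 2->-4; new result -4 (unchanged).
  sig3: re-examined; everything it read last time is the same (src3 unchanged, sig1 unchanged) — cache -2 kept, no run.
  sig4: re-examined; everything it read last time is the same (src2 unchanged, sig3 unchanged) — cache -2 kept, no run.
  sig5: re-examined; everything it read last time is the same (sig4 unchanged, sig2 unchanged) — cache 4 kept, no run.
  sig6: re-examined; everything it read last time is the same (sig3 unchanged) — cache 2 kept, no run.
  sig7: re-examined; everything it read last time is the same (sig6 unchanged, sig5 unchanged) — cache 4 kept, no run.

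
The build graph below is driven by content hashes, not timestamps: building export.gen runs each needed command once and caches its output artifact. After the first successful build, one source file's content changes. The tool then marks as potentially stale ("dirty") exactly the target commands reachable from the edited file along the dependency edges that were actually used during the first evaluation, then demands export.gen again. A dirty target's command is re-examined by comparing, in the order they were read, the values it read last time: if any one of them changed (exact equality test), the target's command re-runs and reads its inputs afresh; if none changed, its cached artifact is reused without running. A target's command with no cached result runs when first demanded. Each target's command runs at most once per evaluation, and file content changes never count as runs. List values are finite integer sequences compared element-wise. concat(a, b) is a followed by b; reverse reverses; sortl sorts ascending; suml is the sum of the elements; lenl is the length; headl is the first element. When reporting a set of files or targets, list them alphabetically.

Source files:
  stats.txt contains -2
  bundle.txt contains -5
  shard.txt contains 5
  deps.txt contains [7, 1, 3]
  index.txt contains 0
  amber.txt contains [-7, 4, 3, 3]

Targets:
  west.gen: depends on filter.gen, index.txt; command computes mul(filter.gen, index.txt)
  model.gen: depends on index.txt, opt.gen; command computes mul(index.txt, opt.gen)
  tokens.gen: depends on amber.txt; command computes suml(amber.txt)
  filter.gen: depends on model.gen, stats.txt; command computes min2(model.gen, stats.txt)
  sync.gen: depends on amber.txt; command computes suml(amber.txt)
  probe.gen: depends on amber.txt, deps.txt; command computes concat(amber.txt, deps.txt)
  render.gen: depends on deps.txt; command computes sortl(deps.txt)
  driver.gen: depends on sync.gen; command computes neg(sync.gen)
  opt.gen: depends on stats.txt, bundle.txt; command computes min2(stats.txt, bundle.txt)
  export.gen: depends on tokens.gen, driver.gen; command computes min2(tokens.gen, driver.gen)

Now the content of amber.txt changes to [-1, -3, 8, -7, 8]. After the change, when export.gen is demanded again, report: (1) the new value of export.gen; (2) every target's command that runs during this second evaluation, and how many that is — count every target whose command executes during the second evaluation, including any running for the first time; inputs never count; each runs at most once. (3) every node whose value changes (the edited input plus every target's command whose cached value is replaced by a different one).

export.gen now evaluates to -5.
Run set: driver.gen, export.gen, sync.gen, tokens.gen (4 run).
Changed values: amber.txt, driver.gen, export.gen, sync.gen, tokens.gen.

Initial pass — values computed on the first demand:
  sync.gen = suml([-7, 4, 3, 3]) = 3
  driver.gen = neg(3) = -3
  tokens.gen = suml([-7, 4, 3, 3]) = 3
  export.gen = min2(3, -3) = -3

Second demand — change propagation:
  sync.gen: re-runs because amber.txt [-7, 4, 3, 3]->[-1, -3, 8, -7, 8]; new result 5.
  driver.gen: re-runs because sync.gen 3->5; new result -5.
  tokens.gen: re-runs because amber.txt [-7, 4, 3, 3]->[-1, -3, 8, -7, 8]; new result 5.
  export.gen: re-runs because tokens.gen 3->5; driver.gen -3->-5; new result -5.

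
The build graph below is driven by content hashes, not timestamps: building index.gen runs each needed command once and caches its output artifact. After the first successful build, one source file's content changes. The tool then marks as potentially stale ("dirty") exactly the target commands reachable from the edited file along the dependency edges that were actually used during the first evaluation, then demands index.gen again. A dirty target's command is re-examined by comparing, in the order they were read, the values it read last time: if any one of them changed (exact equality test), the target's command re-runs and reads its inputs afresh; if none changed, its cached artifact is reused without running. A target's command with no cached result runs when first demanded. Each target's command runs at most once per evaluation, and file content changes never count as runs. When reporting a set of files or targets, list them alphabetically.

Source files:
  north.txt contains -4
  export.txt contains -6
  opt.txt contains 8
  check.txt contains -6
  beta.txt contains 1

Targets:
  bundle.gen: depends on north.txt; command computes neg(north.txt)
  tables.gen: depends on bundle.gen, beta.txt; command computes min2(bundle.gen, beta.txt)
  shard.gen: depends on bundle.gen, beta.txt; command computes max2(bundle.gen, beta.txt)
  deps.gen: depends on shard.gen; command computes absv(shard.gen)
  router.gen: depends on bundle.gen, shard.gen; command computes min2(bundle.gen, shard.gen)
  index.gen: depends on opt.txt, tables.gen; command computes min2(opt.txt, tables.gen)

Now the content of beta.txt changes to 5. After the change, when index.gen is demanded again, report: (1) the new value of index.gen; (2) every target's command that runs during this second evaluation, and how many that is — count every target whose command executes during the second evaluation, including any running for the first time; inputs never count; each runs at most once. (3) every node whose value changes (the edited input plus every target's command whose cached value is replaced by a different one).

Initial pass — values computed on the first demand:
  bundle.gen = neg(-4) = 4
  tables.gen = min2(4, 1) = 1
  index.gen = min2(8, 1) = 1

Second demand — change propagation:
  tables.gen: re-runs because beta.txt 1->5; new result 4.
  index.gen: re-runs because tables.gen 1->4; new result 4.

index.gen now evaluates to 4.
Run set: index.gen, tables.gen (2 run).
Changed values: beta.txt, index.gen, tables.gen.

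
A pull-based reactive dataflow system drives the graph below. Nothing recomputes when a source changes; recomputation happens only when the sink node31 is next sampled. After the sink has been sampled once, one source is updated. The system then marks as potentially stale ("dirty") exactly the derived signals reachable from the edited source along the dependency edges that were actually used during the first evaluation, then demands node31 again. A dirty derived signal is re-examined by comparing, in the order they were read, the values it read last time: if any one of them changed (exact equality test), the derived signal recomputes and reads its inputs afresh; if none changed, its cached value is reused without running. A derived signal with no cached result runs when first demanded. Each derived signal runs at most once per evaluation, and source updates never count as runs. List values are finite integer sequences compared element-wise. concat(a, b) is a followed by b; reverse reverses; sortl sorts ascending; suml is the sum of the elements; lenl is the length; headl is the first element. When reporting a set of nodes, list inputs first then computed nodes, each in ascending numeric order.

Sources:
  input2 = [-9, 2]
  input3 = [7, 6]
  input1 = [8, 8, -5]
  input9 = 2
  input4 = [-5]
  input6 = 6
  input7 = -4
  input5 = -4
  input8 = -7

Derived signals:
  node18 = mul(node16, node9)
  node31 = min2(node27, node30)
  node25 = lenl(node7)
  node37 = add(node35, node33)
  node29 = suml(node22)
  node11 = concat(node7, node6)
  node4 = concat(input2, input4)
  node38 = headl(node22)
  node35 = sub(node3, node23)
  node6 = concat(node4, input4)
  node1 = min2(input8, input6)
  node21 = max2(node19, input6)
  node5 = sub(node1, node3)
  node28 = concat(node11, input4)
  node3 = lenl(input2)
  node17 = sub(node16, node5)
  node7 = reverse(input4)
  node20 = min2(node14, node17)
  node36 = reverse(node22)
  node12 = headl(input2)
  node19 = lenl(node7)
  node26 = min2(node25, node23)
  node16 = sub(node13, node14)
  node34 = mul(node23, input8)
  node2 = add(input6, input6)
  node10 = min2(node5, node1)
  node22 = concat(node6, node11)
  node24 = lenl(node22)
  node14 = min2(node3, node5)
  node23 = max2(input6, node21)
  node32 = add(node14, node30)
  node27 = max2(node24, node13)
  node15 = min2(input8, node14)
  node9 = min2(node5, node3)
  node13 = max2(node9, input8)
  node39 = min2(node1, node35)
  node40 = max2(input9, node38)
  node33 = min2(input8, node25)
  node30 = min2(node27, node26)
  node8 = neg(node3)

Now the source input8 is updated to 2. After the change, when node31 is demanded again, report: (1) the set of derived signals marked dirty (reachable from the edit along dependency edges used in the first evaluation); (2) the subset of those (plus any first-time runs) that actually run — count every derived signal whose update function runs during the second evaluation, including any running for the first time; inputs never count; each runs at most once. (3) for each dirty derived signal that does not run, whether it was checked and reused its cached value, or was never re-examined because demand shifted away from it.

First evaluation (everything demanded from the output):
  node1 = min2(-7, 6) = -7
  node3 = lenl([-9, 2]) = 2
  node4 = concat([-9, 2], [-5]) = [-9, 2, -5]
  node5 = sub(-7, 2) = -9
  node6 = concat([-9, 2, -5], [-5]) = [-9, 2, -5, -5]
  node7 = reverse([-5]) = [-5]
  node9 = min2(-9, 2) = -9
  node11 = concat([-5], [-9, 2, -5, -5]) = [-5, -9, 2, -5, -5]
  node13 = max2(-9, -7) = -7
  node19 = lenl([-5]) = 1
  node21 = max2(1, 6) = 6
  node22 = concat([-9, 2, -5, -5], [-5, -9, 2, -5, -5]) = [-9, 2, -5, -5, -5, -9, 2, -5, -5]
  node23 = max2(6, 6) = 6
  node24 = lenl([-9, 2, -5, -5, -5, -9, 2, -5, -5]) = 9
  node25 = lenl([-5]) = 1
  node26 = min2(1, 6) = 1
  node27 = max2(9, -7) = 9
  node30 = min2(9, 1) = 1
  node31 = min2(9, 1) = 1

Propagation after the edit:
  node1: runs — input8 -7->2; result 2.
  node5: runs — node1 -7->2; result 0.
  node9: runs — node5 -9->0; result 0.
  node13: runs — node9 -9->0; input8 -7->2; result 2.
  node27: runs — node13 -7->2; result 9 (same value as before).
  node30: checked — values it read are unchanged (node27 unchanged, node26 unchanged); reused cached 1 without running.
  node31: checked — values it read are unchanged (node27 unchanged, node30 unchanged); reused cached 1 without running.

Key observation: the change is absorbed at node27 — it re-runs but produces the same value, and the output's value is unchanged.

Marked dirty: node1, node5, node9, node13, node27, node30, node31.
Derived signals that run: node1, node5, node9, node13, node27 — 5 in total.
Checked but reused from cache: node30, node31.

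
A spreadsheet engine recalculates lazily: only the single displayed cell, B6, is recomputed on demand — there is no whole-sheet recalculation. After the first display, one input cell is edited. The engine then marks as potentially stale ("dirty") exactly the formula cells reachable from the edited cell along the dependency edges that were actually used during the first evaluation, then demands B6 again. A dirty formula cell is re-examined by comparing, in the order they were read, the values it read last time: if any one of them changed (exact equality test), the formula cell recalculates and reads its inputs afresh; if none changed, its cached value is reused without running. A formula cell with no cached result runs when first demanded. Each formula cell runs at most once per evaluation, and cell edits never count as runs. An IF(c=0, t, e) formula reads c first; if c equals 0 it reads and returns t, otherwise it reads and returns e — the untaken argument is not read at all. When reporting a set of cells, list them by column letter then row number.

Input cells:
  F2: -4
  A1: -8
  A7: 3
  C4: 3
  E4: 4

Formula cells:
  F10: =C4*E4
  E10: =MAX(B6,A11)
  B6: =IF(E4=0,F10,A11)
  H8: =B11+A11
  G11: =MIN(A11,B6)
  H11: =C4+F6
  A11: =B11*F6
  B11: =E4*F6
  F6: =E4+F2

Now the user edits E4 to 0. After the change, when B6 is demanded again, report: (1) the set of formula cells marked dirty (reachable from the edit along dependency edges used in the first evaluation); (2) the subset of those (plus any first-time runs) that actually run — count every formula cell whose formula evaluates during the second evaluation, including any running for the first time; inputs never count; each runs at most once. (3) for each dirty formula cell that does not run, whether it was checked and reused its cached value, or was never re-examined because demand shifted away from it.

Marked dirty: A11, B6, B11, F6.
Formula cells that run: B6, F10 — 2 in total.
Never re-examined (demand shifted away): A11, B11, F6.
Key observation: a condition flipped, so demand moved to the other branch — A11, B11, F6 are never re-examined.

First evaluation (everything demanded from the output):
  F6 = 4 + -4 = 0
  B11 = 4 * 0 = 0
  A11 = 0 * 0 = 0
  B6 = IF(E4=0: E4=4 -> else branch A11) = 0

Propagation after the edit:
  F6: marked dirty but never re-examined — demand shifted away from it.
  B11: marked dirty but never re-examined — demand shifted away from it.
  A11: marked dirty but never re-examined — demand shifted away from it.
  F10: demanded for the first time — runs, produces 0.
  B6: runs — E4 4->0; result 0 (same value as before).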